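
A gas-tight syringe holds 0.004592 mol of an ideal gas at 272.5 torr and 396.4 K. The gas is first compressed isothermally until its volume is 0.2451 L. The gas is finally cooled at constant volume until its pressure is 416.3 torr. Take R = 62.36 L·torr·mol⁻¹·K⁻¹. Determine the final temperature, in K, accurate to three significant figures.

T₃ ≈ 356 K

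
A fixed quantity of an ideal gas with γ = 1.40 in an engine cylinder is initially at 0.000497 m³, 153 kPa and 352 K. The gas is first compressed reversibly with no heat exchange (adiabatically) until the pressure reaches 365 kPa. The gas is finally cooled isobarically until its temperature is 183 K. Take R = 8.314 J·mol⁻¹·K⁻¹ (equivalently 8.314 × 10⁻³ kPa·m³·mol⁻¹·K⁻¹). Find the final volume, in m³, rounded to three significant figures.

Reversible adiabatic, γ = 1.40: T₂ = T₁·(P₂/P₁)^((γ−1)/γ) = 451.3 K; V₂ = V₁·(P₁/P₂)^(1/γ) = 0.0002671 m³.
Isobaric, so V/T is constant: P₃ = P₂; V₃ = V₂·(T₃/T₂) = 0.0001083 m³.

V₃ ≈ 0.000108 m³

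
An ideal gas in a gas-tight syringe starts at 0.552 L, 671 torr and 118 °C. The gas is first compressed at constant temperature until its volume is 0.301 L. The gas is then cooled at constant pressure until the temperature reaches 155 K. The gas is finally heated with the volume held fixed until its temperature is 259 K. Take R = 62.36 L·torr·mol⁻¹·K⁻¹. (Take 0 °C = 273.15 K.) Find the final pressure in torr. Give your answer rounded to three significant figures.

P₄ ≈ 2.06e+03 torr

Convert: T₁ = 391.1 K.
Isothermal, so P V is constant: T₂ = T₁; P₂ = P₁·(V₁/V₂) = 1231 torr.
Isobaric, so V/T is constant: P₃ = P₂; V₃ = V₂·(T₃/T₂) = 0.1193 L.
Isochoric, so P/T is constant: V₄ = V₃; P₄ = P₃·(T₄/T₃) = 2056 torr.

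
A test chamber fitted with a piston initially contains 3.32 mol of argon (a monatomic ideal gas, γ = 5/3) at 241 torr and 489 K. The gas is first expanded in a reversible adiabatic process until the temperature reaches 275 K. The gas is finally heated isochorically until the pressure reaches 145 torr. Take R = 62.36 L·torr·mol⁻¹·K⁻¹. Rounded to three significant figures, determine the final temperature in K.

From PV = nRT: V₁ = nRT₁/P₁ = 420.1 L.
Adiabatic (γ = 5/3), T V^(γ−1) and P V^γ constant: P₂ = P₁·(T₂/T₁)^(γ/(γ−1)) = 57.16 torr; V₂ = V₁·(T₁/T₂)^(1/(γ−1)) = 996.1 L.
V constant ⇒ P ∝ T: V₃ = V₂; T₃ = T₂·(P₃/P₂) = 697.6 K.

T₃ ≈ 698 K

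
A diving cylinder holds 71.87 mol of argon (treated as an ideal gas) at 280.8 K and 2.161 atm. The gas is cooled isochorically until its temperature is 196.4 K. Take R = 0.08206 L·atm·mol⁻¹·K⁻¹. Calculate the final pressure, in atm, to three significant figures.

From PV = nRT: V₁ = nRT₁/P₁ = 766.3 L.
V constant ⇒ P ∝ T: V₂ = V₁; P₂ = P₁·(T₂/T₁) = 1.511 atm.

P₂ ≈ 1.51 atm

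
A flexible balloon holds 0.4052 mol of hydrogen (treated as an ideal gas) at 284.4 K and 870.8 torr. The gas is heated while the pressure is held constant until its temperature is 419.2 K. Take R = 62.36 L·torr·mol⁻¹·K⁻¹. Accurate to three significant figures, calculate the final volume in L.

From PV = nRT: V₁ = nRT₁/P₁ = 8.253 L.
Isobaric, so V/T is constant: P₂ = P₁; V₂ = V₁·(T₂/T₁) = 12.16 L.

V₂ ≈ 12.2 L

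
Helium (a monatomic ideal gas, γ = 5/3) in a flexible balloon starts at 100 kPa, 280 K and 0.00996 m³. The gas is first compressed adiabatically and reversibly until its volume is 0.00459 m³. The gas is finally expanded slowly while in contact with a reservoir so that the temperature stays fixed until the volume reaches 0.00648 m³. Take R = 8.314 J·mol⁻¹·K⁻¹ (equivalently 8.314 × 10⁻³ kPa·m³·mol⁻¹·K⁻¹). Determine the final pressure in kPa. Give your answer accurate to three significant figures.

Reversible adiabatic, γ = 5/3: T₂ = T₁·(V₁/V₂)^(γ−1) = 469.3 K; P₂ = P₁·(V₁/V₂)^γ = 363.7 kPa.
T constant ⇒ Boyle's law P V = const: T₃ = T₂; P₃ = P₂·(V₂/V₃) = 257.6 kPa.

P₃ ≈ 258 kPa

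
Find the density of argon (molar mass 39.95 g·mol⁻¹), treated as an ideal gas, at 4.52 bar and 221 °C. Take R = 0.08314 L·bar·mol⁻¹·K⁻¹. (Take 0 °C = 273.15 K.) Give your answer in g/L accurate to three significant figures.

ρ = PM/(RT) = (4.52 × 39.95) / (0.08314 × 494.1)

ρ ≈ 4.40 g/L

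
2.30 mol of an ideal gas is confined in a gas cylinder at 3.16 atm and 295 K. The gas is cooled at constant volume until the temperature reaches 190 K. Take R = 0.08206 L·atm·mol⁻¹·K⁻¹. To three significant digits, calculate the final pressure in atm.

P₂ ≈ 2.04 atm

From PV = nRT: V₁ = nRT₁/P₁ = 17.62 L.
V constant ⇒ P ∝ T: V₂ = V₁; P₂ = P₁·(T₂/T₁) = 2.035 atm.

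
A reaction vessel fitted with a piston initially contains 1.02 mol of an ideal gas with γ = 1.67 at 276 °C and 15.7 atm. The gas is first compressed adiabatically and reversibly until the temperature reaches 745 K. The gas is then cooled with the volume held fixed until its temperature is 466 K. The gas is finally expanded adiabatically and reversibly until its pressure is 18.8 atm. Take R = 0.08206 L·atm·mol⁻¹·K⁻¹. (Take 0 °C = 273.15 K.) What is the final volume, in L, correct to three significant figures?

Convert: T₁ = 549.1 K.
From PV = nRT: V₁ = nRT₁/P₁ = 2.928 L.
Reversible adiabatic, γ = 1.67: P₂ = P₁·(T₂/T₁)^(γ/(γ−1)) = 33.58 atm; V₂ = V₁·(T₁/T₂)^(1/(γ−1)) = 1.857 L.
Isochoric, so P/T is constant: V₃ = V₂; P₃ = P₂·(T₃/T₂) = 21.00 atm.
Adiabatic (γ = 1.67), T V^(γ−1) and P V^γ constant: T₄ = T₃·(P₄/P₃)^((γ−1)/γ) = 445.7 K; V₄ = V₃·(P₃/P₄)^(1/γ) = 1.984 L.

V₄ ≈ 1.98 L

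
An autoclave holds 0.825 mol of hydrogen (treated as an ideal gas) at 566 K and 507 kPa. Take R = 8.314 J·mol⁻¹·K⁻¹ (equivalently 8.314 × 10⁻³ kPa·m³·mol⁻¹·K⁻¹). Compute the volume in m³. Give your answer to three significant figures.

V ≈ 0.00766 m³

PV = nRT ⇒ V = nRT/P = (0.825 × 8.314 × 10⁻³ × 566) / 507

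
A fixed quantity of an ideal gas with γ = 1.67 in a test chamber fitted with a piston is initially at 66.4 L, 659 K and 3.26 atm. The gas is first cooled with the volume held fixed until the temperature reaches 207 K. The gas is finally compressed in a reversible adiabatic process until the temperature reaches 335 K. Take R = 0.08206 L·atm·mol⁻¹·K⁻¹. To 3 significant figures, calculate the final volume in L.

V constant ⇒ P ∝ T: V₂ = V₁; P₂ = P₁·(T₂/T₁) = 1.024 atm.
Reversible adiabatic, γ = 1.67: P₃ = P₂·(T₃/T₂)^(γ/(γ−1)) = 3.400 atm; V₃ = V₂·(T₂/T₃)^(1/(γ−1)) = 32.37 L.

V₃ ≈ 32.4 L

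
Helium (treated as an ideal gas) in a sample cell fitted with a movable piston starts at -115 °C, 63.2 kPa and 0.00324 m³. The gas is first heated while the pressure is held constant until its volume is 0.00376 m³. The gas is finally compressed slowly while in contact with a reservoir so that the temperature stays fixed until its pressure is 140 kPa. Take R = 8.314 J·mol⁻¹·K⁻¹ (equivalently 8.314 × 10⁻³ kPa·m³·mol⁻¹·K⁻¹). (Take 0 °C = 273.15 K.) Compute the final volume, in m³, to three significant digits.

V₃ ≈ 0.00170 m³

Convert: T₁ = 158.1 K.
Isobaric, so V/T is constant: P₂ = P₁; T₂ = T₁·(V₂/V₁) = 183.5 K.
Isothermal, so P V is constant: T₃ = T₂; V₃ = V₂·(P₂/P₃) = 0.001697 m³.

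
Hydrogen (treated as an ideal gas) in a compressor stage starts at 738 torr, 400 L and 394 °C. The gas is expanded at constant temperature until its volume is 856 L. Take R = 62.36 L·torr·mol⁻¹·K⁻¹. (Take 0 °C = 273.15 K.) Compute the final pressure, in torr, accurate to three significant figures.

Convert: T₁ = 667.1 K.
Isothermal, so P V is constant: T₂ = T₁; P₂ = P₁·(V₁/V₂) = 344.9 torr.

P₂ ≈ 345 torr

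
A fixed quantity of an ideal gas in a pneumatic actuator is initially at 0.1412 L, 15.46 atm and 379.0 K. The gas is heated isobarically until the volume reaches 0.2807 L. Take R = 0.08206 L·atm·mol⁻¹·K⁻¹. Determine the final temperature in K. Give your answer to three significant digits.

T₂ ≈ 753 K

Isobaric, so V/T is constant: P₂ = P₁; T₂ = T₁·(V₂/V₁) = 753.4 K.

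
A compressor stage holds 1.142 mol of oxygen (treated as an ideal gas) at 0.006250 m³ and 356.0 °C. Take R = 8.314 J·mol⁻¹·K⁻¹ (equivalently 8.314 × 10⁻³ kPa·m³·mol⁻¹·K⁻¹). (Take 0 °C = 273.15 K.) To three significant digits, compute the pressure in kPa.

Convert: T = 629.15 K.
PV = nRT ⇒ P = nRT/V = (1.142 × 8.314 × 10⁻³ × 629.15) / 0.006250

P ≈ 956 kPa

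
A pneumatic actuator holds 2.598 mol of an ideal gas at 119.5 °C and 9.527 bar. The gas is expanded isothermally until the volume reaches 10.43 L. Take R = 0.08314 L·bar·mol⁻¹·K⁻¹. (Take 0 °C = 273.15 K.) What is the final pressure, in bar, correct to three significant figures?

Convert: T₁ = 392.6 K.
From PV = nRT: V₁ = nRT₁/P₁ = 8.902 L.
T constant ⇒ Boyle's law P V = const: T₂ = T₁; P₂ = P₁·(V₁/V₂) = 8.131 bar.

P₂ ≈ 8.13 bar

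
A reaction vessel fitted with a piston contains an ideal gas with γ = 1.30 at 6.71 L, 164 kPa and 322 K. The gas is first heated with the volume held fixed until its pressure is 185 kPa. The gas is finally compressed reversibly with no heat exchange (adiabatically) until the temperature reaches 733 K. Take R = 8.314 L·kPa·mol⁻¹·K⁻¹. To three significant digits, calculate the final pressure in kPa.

P₃ ≈ 3.88e+03 kPa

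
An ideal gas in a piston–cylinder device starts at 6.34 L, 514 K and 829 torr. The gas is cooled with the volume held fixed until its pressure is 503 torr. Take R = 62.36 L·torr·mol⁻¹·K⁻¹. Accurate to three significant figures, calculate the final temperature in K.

Isochoric, so P/T is constant: V₂ = V₁; T₂ = T₁·(P₂/P₁) = 311.9 K.

T₂ ≈ 312 K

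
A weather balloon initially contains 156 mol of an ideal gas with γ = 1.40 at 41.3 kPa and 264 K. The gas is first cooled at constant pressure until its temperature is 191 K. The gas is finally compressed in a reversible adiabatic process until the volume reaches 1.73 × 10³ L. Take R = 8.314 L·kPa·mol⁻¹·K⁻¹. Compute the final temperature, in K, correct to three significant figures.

From PV = nRT: V₁ = nRT₁/P₁ = 8291 L.
P constant ⇒ V ∝ T: P₂ = P₁; V₂ = V₁·(T₂/T₁) = 5998 L.
Adiabatic (γ = 1.40), T V^(γ−1) and P V^γ constant: T₃ = T₂·(V₂/V₃)^(γ−1) = 314.1 K; P₃ = P₂·(V₂/V₃)^γ = 235.5 kPa.

T₃ ≈ 314 K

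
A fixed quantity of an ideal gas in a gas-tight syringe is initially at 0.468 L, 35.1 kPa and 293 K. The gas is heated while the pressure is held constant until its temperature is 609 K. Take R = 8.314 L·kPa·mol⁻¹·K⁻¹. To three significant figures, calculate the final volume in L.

V₂ ≈ 0.973 L

Isobaric, so V/T is constant: P₂ = P₁; V₂ = V₁·(T₂/T₁) = 0.9727 L.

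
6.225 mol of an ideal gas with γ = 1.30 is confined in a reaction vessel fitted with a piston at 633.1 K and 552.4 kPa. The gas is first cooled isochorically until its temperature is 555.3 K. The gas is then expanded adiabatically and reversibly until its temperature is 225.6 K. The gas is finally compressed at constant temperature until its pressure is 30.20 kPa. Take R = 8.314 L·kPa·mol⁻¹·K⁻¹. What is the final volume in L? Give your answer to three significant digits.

From PV = nRT: V₁ = nRT₁/P₁ = 59.32 L.
V constant ⇒ P ∝ T: V₂ = V₁; P₂ = P₁·(T₂/T₁) = 484.5 kPa.
Reversible adiabatic, γ = 1.30: P₃ = P₂·(T₃/T₂)^(γ/(γ−1)) = 9.776 kPa; V₃ = V₂·(T₂/T₃)^(1/(γ−1)) = 1194 L.
T constant ⇒ Boyle's law P V = const: T₄ = T₃; V₄ = V₃·(P₃/P₄) = 386.6 L.

V₄ ≈ 387 L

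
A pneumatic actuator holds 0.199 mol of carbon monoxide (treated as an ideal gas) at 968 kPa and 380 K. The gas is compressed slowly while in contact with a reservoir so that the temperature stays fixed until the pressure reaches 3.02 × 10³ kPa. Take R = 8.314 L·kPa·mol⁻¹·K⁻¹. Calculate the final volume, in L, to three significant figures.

From PV = nRT: V₁ = nRT₁/P₁ = 0.6495 L.
T constant ⇒ Boyle's law P V = const: T₂ = T₁; V₂ = V₁·(P₁/P₂) = 0.2082 L.

V₂ ≈ 0.208 L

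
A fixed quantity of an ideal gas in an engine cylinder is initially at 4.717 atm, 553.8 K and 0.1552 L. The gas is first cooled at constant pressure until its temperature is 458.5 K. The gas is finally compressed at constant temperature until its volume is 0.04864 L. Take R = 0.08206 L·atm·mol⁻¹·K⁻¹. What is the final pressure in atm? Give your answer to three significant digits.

P₃ ≈ 12.5 atm

Isobaric, so V/T is constant: P₂ = P₁; V₂ = V₁·(T₂/T₁) = 0.1285 L.
T constant ⇒ Boyle's law P V = const: T₃ = T₂; P₃ = P₂·(V₂/V₃) = 12.46 atm.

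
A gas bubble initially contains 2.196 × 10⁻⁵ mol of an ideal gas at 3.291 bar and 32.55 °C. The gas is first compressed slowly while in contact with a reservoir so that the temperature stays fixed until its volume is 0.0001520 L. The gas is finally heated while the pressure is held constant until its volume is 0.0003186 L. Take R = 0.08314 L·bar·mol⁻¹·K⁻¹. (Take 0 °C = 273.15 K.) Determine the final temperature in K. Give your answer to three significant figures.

Convert: T₁ = 305.7 K.
From PV = nRT: V₁ = nRT₁/P₁ = 0.0001696 L.
T constant ⇒ Boyle's law P V = const: T₂ = T₁; P₂ = P₁·(V₁/V₂) = 3.672 bar.
Isobaric, so V/T is constant: P₃ = P₂; T₃ = T₂·(V₃/V₂) = 640.8 K.

T₃ ≈ 641 K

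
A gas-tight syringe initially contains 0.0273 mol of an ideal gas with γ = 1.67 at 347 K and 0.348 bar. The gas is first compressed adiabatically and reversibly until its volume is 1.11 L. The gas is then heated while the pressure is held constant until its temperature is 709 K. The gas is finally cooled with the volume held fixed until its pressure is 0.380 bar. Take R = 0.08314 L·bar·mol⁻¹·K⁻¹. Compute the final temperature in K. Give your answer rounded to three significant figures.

From PV = nRT: V₁ = nRT₁/P₁ = 2.263 L.
Adiabatic (γ = 1.67), T V^(γ−1) and P V^γ constant: T₂ = T₁·(V₁/V₂)^(γ−1) = 559.3 K; P₂ = P₁·(V₁/V₂)^γ = 1.144 bar.
Isobaric, so V/T is constant: P₃ = P₂; V₃ = V₂·(T₃/T₂) = 1.407 L.
V constant ⇒ P ∝ T: V₄ = V₃; T₄ = T₃·(P₄/P₃) = 235.6 K.

T₄ ≈ 236 K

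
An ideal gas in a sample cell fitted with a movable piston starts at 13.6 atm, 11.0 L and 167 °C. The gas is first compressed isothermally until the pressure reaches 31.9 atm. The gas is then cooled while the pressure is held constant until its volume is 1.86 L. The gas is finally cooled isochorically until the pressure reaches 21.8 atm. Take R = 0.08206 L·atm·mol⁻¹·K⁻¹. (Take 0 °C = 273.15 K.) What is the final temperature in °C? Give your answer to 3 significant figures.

T₄ ≈ -154 °C

Convert: T₁ = 440.1 K.
Isothermal, so P V is constant: T₂ = T₁; V₂ = V₁·(P₁/P₂) = 4.690 L.
P constant ⇒ V ∝ T: P₃ = P₂; T₃ = T₂·(V₃/V₂) = 174.6 K.
V constant ⇒ P ∝ T: V₄ = V₃; T₄ = T₃·(P₄/P₃) = 119.3 K.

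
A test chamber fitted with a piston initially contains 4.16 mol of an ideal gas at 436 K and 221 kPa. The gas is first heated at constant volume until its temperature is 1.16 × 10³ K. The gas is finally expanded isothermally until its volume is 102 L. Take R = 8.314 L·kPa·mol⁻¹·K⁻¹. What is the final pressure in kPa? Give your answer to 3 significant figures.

From PV = nRT: V₁ = nRT₁/P₁ = 68.23 L.
V constant ⇒ P ∝ T: V₂ = V₁; P₂ = P₁·(T₂/T₁) = 588.0 kPa.
T constant ⇒ Boyle's law P V = const: T₃ = T₂; P₃ = P₂·(V₂/V₃) = 393.3 kPa.

P₃ ≈ 393 kPa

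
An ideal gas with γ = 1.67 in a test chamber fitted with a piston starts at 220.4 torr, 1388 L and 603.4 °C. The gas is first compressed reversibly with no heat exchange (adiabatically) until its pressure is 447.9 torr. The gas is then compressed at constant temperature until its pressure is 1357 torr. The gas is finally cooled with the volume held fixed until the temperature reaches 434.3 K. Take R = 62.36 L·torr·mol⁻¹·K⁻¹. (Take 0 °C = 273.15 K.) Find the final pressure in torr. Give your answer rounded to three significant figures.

Convert: T₁ = 876.5 K.
Reversible adiabatic, γ = 1.67: T₂ = T₁·(P₂/P₁)^((γ−1)/γ) = 1165 K; V₂ = V₁·(P₁/P₂)^(1/γ) = 907.8 L.
T constant ⇒ Boyle's law P V = const: T₃ = T₂; V₃ = V₂·(P₂/P₃) = 299.6 L.
V constant ⇒ P ∝ T: V₄ = V₃; P₄ = P₃·(T₄/T₃) = 505.9 torr.

P₄ ≈ 506 torr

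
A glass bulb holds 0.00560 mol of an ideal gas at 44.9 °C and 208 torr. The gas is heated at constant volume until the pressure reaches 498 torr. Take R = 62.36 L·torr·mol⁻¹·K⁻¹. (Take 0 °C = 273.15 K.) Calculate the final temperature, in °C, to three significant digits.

Convert: T₁ = 318.0 K.
From PV = nRT: V₁ = nRT₁/P₁ = 0.5340 L.
Isochoric, so P/T is constant: V₂ = V₁; T₂ = T₁·(P₂/P₁) = 761.5 K.

T₂ ≈ 488 °C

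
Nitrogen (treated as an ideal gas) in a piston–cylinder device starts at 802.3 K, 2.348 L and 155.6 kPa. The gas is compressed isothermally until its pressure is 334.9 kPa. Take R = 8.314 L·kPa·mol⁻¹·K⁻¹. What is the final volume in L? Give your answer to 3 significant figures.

T constant ⇒ Boyle's law P V = const: T₂ = T₁; V₂ = V₁·(P₁/P₂) = 1.091 L.

V₂ ≈ 1.09 L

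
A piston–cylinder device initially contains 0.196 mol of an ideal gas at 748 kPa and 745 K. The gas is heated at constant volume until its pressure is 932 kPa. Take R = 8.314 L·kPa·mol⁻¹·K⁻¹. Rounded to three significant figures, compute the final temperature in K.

T₂ ≈ 928 K

From PV = nRT: V₁ = nRT₁/P₁ = 1.623 L.
Isochoric, so P/T is constant: V₂ = V₁; T₂ = T₁·(P₂/P₁) = 928.3 K.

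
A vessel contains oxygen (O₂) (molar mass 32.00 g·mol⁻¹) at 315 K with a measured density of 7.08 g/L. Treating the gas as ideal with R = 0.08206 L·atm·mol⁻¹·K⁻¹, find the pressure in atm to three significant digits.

ρ = PM/(RT) ⇒ P = ρRT/M = (7.08 × 0.08206 × 315.0) / 32.00

P ≈ 5.72 atm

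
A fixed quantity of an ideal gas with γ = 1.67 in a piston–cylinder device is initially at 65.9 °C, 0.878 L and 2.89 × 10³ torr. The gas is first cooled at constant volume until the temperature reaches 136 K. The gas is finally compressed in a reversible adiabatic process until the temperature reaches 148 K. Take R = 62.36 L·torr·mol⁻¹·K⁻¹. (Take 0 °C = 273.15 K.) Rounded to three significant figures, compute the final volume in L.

V₃ ≈ 0.774 L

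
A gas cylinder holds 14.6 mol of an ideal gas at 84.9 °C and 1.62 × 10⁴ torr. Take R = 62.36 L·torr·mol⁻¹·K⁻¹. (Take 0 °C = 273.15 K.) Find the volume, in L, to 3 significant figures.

V ≈ 20.1 L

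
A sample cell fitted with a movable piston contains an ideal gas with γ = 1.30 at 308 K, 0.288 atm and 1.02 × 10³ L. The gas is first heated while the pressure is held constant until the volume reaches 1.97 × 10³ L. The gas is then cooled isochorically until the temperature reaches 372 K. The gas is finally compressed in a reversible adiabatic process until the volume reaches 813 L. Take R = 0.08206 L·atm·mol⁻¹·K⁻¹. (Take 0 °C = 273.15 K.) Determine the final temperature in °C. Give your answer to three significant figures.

T₄ ≈ 212 °C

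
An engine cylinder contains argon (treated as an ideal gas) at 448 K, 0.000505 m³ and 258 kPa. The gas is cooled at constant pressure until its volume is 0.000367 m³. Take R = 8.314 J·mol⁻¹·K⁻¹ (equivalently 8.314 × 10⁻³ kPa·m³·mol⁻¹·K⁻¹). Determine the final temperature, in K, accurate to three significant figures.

T₂ ≈ 326 K

Isobaric, so V/T is constant: P₂ = P₁; T₂ = T₁·(V₂/V₁) = 325.6 K.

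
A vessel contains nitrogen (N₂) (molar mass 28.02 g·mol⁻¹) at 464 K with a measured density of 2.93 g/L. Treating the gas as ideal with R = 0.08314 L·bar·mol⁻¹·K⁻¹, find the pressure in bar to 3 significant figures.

ρ = PM/(RT) ⇒ P = ρRT/M = (2.93 × 0.08314 × 464.0) / 28.02

P ≈ 4.03 bar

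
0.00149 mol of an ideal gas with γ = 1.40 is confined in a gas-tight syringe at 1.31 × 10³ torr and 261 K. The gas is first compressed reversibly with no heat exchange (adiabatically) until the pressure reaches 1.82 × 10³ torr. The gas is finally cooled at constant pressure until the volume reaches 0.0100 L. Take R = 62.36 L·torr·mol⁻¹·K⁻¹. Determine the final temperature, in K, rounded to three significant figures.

From PV = nRT: V₁ = nRT₁/P₁ = 0.01851 L.
Adiabatic (γ = 1.40), T V^(γ−1) and P V^γ constant: T₂ = T₁·(P₂/P₁)^((γ−1)/γ) = 286.7 K; V₂ = V₁·(P₁/P₂)^(1/γ) = 0.01464 L.
Isobaric, so V/T is constant: P₃ = P₂; T₃ = T₂·(V₃/V₂) = 195.9 K.

T₃ ≈ 196 K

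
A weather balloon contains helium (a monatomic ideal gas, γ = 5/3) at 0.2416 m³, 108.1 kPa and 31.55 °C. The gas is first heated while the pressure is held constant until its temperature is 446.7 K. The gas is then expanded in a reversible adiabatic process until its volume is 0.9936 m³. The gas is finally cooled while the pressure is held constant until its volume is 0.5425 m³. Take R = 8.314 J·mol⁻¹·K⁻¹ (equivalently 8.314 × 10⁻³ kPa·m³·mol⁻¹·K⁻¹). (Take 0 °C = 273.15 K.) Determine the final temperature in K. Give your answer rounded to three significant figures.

Convert: T₁ = 304.7 K.
P constant ⇒ V ∝ T: P₂ = P₁; V₂ = V₁·(T₂/T₁) = 0.3542 m³.
Reversible adiabatic, γ = 5/3: T₃ = T₂·(V₂/V₃)^(γ−1) = 224.6 K; P₃ = P₂·(V₂/V₃)^γ = 19.37 kPa.
Isobaric, so V/T is constant: P₄ = P₃; T₄ = T₃·(V₄/V₃) = 122.6 K.

T₄ ≈ 123 K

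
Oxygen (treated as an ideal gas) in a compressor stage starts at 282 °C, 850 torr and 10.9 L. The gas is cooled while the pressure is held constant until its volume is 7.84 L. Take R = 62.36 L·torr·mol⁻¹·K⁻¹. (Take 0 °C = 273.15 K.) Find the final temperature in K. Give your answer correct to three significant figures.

T₂ ≈ 399 K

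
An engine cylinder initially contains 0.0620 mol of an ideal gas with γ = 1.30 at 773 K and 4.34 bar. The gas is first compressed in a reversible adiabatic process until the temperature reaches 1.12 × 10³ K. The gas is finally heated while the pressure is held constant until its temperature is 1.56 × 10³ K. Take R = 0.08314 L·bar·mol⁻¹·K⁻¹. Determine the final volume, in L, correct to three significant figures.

From PV = nRT: V₁ = nRT₁/P₁ = 0.9181 L.
Adiabatic (γ = 1.30), T V^(γ−1) and P V^γ constant: P₂ = P₁·(T₂/T₁)^(γ/(γ−1)) = 21.64 bar; V₂ = V₁·(T₁/T₂)^(1/(γ−1)) = 0.2667 L.
P constant ⇒ V ∝ T: P₃ = P₂; V₃ = V₂·(T₃/T₂) = 0.3715 L.

V₃ ≈ 0.372 L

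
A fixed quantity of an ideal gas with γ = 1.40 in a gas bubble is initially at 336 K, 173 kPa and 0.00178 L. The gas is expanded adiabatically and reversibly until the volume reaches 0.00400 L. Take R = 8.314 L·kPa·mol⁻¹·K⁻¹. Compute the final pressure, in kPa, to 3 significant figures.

P₂ ≈ 55.7 kPa

Reversible adiabatic, γ = 1.40: T₂ = T₁·(V₁/V₂)^(γ−1) = 243.0 K; P₂ = P₁·(V₁/V₂)^γ = 55.69 kPa.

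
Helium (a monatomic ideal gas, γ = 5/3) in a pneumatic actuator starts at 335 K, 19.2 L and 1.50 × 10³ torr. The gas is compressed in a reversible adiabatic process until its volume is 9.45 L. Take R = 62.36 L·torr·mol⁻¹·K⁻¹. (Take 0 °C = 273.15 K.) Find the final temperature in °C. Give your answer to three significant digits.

Reversible adiabatic, γ = 5/3: T₂ = T₁·(V₁/V₂)^(γ−1) = 537.4 K; P₂ = P₁·(V₁/V₂)^γ = 4889 torr.

T₂ ≈ 264 °C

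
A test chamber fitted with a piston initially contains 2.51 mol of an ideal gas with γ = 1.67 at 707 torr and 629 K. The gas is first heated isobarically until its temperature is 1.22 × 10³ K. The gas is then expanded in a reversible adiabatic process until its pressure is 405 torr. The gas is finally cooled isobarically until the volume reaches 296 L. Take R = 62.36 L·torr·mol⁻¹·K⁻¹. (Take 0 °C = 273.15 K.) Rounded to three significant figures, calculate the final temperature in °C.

T₄ ≈ 493 °C

From PV = nRT: V₁ = nRT₁/P₁ = 139.3 L.
P constant ⇒ V ∝ T: P₂ = P₁; V₂ = V₁·(T₂/T₁) = 270.1 L.
Reversible adiabatic, γ = 1.67: T₃ = T₂·(P₃/P₂)^((γ−1)/γ) = 975.6 K; V₃ = V₂·(P₂/P₃)^(1/γ) = 377.1 L.
Isobaric, so V/T is constant: P₄ = P₃; T₄ = T₃·(V₄/V₃) = 765.9 K.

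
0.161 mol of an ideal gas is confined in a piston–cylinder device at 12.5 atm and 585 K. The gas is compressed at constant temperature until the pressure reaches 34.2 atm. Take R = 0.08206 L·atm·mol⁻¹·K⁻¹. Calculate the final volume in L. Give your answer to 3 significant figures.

V₂ ≈ 0.226 L

From PV = nRT: V₁ = nRT₁/P₁ = 0.6183 L.
Isothermal, so P V is constant: T₂ = T₁; V₂ = V₁·(P₁/P₂) = 0.2260 L.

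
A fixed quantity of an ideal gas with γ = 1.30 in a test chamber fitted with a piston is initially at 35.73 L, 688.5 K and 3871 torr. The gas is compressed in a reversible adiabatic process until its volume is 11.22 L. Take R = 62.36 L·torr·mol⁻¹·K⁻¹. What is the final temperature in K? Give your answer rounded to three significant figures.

T₂ ≈ 975 K

Adiabatic (γ = 1.30), T V^(γ−1) and P V^γ constant: T₂ = T₁·(V₁/V₂)^(γ−1) = 974.6 K; P₂ = P₁·(V₁/V₂)^γ = 1.745e+04 torr.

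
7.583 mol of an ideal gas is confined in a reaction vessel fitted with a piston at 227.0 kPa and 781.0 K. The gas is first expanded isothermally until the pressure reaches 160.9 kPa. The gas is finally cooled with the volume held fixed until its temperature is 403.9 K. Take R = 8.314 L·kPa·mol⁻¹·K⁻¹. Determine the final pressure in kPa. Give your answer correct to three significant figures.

P₃ ≈ 83.2 kPa

From PV = nRT: V₁ = nRT₁/P₁ = 216.9 L.
T constant ⇒ Boyle's law P V = const: T₂ = T₁; V₂ = V₁·(P₁/P₂) = 306.0 L.
V constant ⇒ P ∝ T: V₃ = V₂; P₃ = P₂·(T₃/T₂) = 83.21 kPa.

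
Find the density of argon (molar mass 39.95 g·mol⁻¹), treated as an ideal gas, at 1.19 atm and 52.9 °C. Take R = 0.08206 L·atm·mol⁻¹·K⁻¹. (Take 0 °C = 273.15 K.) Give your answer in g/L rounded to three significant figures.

ρ ≈ 1.78 g/L

ρ = PM/(RT) = (1.19 × 39.95) / (0.08206 × 326.0)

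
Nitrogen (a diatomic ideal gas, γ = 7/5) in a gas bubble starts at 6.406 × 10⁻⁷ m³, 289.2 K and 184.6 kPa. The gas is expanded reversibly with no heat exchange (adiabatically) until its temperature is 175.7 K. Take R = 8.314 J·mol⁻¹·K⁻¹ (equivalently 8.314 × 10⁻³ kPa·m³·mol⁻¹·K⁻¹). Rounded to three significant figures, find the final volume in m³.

V₂ ≈ 2.23e-06 m³

Reversible adiabatic, γ = 7/5: P₂ = P₁·(T₂/T₁)^(γ/(γ−1)) = 32.27 kPa; V₂ = V₁·(T₁/T₂)^(1/(γ−1)) = 2.227e-06 m³.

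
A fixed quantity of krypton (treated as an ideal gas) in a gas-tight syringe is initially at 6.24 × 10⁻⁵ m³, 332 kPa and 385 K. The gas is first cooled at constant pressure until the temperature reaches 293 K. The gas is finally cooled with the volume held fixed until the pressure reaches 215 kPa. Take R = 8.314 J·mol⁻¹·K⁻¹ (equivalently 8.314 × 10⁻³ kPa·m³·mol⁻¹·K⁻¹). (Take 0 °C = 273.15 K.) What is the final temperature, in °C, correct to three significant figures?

P constant ⇒ V ∝ T: P₂ = P₁; V₂ = V₁·(T₂/T₁) = 4.749e-05 m³.
Isochoric, so P/T is constant: V₃ = V₂; T₃ = T₂·(P₃/P₂) = 189.7 K.

T₃ ≈ -83.4 °C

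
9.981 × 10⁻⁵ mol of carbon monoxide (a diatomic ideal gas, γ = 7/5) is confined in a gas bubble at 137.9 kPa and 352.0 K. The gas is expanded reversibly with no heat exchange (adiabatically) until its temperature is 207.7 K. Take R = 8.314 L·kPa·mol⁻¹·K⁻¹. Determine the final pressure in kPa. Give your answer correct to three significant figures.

From PV = nRT: V₁ = nRT₁/P₁ = 0.002118 L.
Adiabatic (γ = 7/5), T V^(γ−1) and P V^γ constant: P₂ = P₁·(T₂/T₁)^(γ/(γ−1)) = 21.76 kPa; V₂ = V₁·(T₁/T₂)^(1/(γ−1)) = 0.007920 L.

P₂ ≈ 21.8 kPa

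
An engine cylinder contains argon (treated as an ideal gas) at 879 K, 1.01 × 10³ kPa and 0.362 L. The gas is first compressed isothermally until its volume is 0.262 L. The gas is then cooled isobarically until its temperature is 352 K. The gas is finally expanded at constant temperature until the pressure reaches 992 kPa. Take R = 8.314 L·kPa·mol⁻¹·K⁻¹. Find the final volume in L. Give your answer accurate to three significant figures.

Isothermal, so P V is constant: T₂ = T₁; P₂ = P₁·(V₁/V₂) = 1395 kPa.
Isobaric, so V/T is constant: P₃ = P₂; V₃ = V₂·(T₃/T₂) = 0.1049 L.
Isothermal, so P V is constant: T₄ = T₃; V₄ = V₃·(P₃/P₄) = 0.1476 L.

V₄ ≈ 0.148 L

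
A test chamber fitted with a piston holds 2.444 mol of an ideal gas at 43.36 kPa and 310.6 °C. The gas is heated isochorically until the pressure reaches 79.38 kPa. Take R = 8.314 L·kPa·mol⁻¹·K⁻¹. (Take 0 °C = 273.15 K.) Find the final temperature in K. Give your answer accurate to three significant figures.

T₂ ≈ 1.07e+03 K

Convert: T₁ = 583.8 K.
From PV = nRT: V₁ = nRT₁/P₁ = 273.6 L.
V constant ⇒ P ∝ T: V₂ = V₁; T₂ = T₁·(P₂/P₁) = 1069 K.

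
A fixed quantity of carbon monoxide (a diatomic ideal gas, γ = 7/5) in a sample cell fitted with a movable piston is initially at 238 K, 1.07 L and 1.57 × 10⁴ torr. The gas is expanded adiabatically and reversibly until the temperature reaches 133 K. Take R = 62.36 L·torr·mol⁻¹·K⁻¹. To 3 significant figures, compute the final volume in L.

V₂ ≈ 4.58 L

Adiabatic (γ = 7/5), T V^(γ−1) and P V^γ constant: P₂ = P₁·(T₂/T₁)^(γ/(γ−1)) = 2048 torr; V₂ = V₁·(T₁/T₂)^(1/(γ−1)) = 4.583 L.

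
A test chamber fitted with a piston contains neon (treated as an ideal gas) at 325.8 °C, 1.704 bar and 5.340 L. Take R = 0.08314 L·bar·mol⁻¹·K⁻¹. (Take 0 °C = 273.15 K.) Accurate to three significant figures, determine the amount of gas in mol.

Convert: T = 598.95 K.
PV = nRT ⇒ n = PV/(RT) = (1.704 × 5.340) / (0.08314 × 598.95)

n ≈ 0.183 mol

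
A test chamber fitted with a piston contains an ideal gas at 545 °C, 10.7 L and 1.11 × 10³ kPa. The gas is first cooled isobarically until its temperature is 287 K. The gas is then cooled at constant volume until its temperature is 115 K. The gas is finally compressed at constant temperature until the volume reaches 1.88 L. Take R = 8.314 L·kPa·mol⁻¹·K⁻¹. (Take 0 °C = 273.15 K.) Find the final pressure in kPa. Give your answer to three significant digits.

Convert: T₁ = 818.1 K.
Isobaric, so V/T is constant: P₂ = P₁; V₂ = V₁·(T₂/T₁) = 3.753 L.
V constant ⇒ P ∝ T: V₃ = V₂; P₃ = P₂·(T₃/T₂) = 444.8 kPa.
Isothermal, so P V is constant: T₄ = T₃; P₄ = P₃·(V₃/V₄) = 888.0 kPa.

P₄ ≈ 888 kPa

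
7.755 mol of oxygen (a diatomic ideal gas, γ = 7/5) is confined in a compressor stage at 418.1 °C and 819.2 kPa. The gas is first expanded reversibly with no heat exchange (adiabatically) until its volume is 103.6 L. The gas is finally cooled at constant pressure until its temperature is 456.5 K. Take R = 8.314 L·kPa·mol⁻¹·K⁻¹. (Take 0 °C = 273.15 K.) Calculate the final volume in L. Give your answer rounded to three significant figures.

Convert: T₁ = 691.2 K.
From PV = nRT: V₁ = nRT₁/P₁ = 54.40 L.
Adiabatic (γ = 7/5), T V^(γ−1) and P V^γ constant: T₂ = T₁·(V₁/V₂)^(γ−1) = 534.3 K; P₂ = P₁·(V₁/V₂)^γ = 332.5 kPa.
P constant ⇒ V ∝ T: P₃ = P₂; V₃ = V₂·(T₃/T₂) = 88.52 L.

V₃ ≈ 88.5 L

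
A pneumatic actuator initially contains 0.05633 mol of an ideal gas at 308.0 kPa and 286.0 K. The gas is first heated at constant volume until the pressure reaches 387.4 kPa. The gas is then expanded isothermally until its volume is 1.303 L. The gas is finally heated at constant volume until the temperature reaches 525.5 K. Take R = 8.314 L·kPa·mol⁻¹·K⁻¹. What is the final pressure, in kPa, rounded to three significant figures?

P₄ ≈ 189 kPa

From PV = nRT: V₁ = nRT₁/P₁ = 0.4349 L.
V constant ⇒ P ∝ T: V₂ = V₁; T₂ = T₁·(P₂/P₁) = 359.7 K.
Isothermal, so P V is constant: T₃ = T₂; P₃ = P₂·(V₂/V₃) = 129.3 kPa.
V constant ⇒ P ∝ T: V₄ = V₃; P₄ = P₃·(T₄/T₃) = 188.9 kPa.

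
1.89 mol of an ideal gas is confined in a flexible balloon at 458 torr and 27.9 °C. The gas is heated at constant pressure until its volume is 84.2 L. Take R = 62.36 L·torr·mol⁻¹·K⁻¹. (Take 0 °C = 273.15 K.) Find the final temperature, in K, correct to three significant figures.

Convert: T₁ = 301.0 K.
From PV = nRT: V₁ = nRT₁/P₁ = 77.47 L.
P constant ⇒ V ∝ T: P₂ = P₁; T₂ = T₁·(V₂/V₁) = 327.2 K.

T₂ ≈ 327 K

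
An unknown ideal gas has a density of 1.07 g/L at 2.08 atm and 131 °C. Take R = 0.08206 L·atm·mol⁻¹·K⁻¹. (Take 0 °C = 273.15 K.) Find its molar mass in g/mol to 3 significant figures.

M ≈ 17.1 g/mol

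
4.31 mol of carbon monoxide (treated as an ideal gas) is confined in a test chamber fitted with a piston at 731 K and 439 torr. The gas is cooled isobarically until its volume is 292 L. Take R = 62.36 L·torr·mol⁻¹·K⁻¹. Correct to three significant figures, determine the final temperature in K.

T₂ ≈ 477 K

From PV = nRT: V₁ = nRT₁/P₁ = 447.5 L.
P constant ⇒ V ∝ T: P₂ = P₁; T₂ = T₁·(V₂/V₁) = 476.9 K.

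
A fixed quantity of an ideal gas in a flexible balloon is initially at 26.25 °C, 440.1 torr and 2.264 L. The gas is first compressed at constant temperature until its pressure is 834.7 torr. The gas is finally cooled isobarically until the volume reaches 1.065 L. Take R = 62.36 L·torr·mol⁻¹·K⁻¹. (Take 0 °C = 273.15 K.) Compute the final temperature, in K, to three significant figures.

T₃ ≈ 267 K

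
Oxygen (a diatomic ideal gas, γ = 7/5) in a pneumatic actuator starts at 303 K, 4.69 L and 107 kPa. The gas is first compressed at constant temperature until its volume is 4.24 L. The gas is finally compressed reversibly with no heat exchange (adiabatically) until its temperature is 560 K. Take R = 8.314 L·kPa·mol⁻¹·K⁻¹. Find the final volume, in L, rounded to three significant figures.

V₃ ≈ 0.913 L

Isothermal, so P V is constant: T₂ = T₁; P₂ = P₁·(V₁/V₂) = 118.4 kPa.
Adiabatic (γ = 7/5), T V^(γ−1) and P V^γ constant: P₃ = P₂·(T₃/T₂)^(γ/(γ−1)) = 1016 kPa; V₃ = V₂·(T₂/T₃)^(1/(γ−1)) = 0.9131 L.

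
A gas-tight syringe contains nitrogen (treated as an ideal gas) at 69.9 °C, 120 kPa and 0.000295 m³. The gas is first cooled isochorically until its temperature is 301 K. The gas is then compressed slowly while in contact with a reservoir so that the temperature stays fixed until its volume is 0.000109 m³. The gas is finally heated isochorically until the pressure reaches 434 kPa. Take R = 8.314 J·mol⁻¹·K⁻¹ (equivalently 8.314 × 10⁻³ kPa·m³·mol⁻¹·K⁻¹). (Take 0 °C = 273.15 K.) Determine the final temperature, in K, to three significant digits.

Convert: T₁ = 343.0 K.
Isochoric, so P/T is constant: V₂ = V₁; P₂ = P₁·(T₂/T₁) = 105.3 kPa.
T constant ⇒ Boyle's law P V = const: T₃ = T₂; P₃ = P₂·(V₂/V₃) = 285.0 kPa.
V constant ⇒ P ∝ T: V₄ = V₃; T₄ = T₃·(P₄/P₃) = 458.4 K.

T₄ ≈ 458 K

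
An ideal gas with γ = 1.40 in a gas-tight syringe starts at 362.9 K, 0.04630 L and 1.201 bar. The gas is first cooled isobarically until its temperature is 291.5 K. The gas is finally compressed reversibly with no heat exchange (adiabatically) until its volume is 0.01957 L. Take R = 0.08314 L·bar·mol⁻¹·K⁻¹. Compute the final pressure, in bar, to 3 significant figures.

Isobaric, so V/T is constant: P₂ = P₁; V₂ = V₁·(T₂/T₁) = 0.03719 L.
Adiabatic (γ = 1.40), T V^(γ−1) and P V^γ constant: T₃ = T₂·(V₂/V₃)^(γ−1) = 376.9 K; P₃ = P₂·(V₂/V₃)^γ = 2.951 bar.

P₃ ≈ 2.95 bar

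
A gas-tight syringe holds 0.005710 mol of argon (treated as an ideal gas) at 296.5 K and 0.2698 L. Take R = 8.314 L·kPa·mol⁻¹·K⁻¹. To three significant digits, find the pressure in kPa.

PV = nRT ⇒ P = nRT/V = (0.005710 × 8.314 × 296.5) / 0.2698

P ≈ 52.2 kPa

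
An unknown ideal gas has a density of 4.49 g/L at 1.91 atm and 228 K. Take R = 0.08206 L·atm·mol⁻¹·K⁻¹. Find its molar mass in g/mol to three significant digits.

ρ = PM/(RT) ⇒ M = ρRT/P = (4.49 × 0.08206 × 228.0) / 1.91

M ≈ 44.0 g/mol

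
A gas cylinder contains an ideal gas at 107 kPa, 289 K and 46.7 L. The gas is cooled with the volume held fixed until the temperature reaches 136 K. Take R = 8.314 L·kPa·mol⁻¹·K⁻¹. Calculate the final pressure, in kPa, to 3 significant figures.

P₂ ≈ 50.4 kPa

V constant ⇒ P ∝ T: V₂ = V₁; P₂ = P₁·(T₂/T₁) = 50.35 kPa.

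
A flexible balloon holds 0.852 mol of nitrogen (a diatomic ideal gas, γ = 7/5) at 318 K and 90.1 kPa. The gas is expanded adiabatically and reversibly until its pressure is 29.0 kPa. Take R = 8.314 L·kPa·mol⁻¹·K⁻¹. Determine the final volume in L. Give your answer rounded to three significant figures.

V₂ ≈ 56.2 L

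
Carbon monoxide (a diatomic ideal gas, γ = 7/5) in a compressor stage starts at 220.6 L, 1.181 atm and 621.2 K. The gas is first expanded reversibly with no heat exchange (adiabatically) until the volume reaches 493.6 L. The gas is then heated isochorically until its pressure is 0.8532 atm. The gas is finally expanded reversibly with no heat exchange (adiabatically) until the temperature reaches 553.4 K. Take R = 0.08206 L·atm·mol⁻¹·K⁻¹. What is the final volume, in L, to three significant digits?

V₄ ≈ 2.19e+03 L

Adiabatic (γ = 7/5), T V^(γ−1) and P V^γ constant: T₂ = T₁·(V₁/V₂)^(γ−1) = 450.1 K; P₂ = P₁·(V₁/V₂)^γ = 0.3824 atm.
Isochoric, so P/T is constant: V₃ = V₂; T₃ = T₂·(P₃/P₂) = 1004 K.
Reversible adiabatic, γ = 7/5: P₄ = P₃·(T₄/T₃)^(γ/(γ−1)) = 0.1060 atm; V₄ = V₃·(T₃/T₄)^(1/(γ−1)) = 2189 L.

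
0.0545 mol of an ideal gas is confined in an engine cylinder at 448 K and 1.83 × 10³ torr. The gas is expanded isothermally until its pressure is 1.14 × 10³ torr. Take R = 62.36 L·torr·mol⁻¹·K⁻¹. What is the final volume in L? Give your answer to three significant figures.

From PV = nRT: V₁ = nRT₁/P₁ = 0.8320 L.
Isothermal, so P V is constant: T₂ = T₁; V₂ = V₁·(P₁/P₂) = 1.336 L.

V₂ ≈ 1.34 L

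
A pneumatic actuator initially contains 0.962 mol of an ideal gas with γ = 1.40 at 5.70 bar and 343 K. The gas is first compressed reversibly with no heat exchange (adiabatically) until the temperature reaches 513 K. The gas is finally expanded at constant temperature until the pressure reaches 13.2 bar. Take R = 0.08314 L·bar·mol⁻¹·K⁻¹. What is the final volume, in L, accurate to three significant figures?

V₃ ≈ 3.11 L

From PV = nRT: V₁ = nRT₁/P₁ = 4.813 L.
Adiabatic (γ = 1.40), T V^(γ−1) and P V^γ constant: P₂ = P₁·(T₂/T₁)^(γ/(γ−1)) = 23.32 bar; V₂ = V₁·(T₁/T₂)^(1/(γ−1)) = 1.759 L.
T constant ⇒ Boyle's law P V = const: T₃ = T₂; V₃ = V₂·(P₂/P₃) = 3.108 L.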